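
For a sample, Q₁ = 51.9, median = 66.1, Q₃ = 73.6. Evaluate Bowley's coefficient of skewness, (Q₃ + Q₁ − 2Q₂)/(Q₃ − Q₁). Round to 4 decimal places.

numerator: Q₃ + Q₁ − 2Q₂ = 73.6 + 51.9 − 2×66.1 = -6.7000
denominator: Q₃ − Q₁ = 73.6 − 51.9 = 21.7000
Bowley skewness = -6.7000 / 21.7000 ≈ -0.3088

-0.3088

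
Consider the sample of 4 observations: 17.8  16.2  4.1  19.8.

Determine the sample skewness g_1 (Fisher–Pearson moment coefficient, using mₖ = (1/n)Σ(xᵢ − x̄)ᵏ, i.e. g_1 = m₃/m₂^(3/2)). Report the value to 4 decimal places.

-1.0055

x̄ = (17.8 + 16.2 + 4.1 + 19.8) / 4 = 14.4750
deviations (xᵢ − x̄): 3.3250, 1.7250, -10.3750, 5.3250
Σ(xᵢ − x̄)² = 150.0275 ⇒ m₂ = 150.0275/4 = 37.50688
Σ(xᵢ − x̄)³ = -923.8849 ⇒ m₃ = -923.8849/4 = -230.97122
m₂^(3/2) = 37.50688^(1.5) = 229.70282
g_1 = m₃ / m₂^(3/2) = -230.97122 / 229.70282 ≈ -1.0055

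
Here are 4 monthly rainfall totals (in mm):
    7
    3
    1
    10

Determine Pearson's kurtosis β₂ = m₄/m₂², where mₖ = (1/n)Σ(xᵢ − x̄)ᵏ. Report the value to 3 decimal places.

x̄ = 5.2500
Σ(xᵢ − x̄)² = 48.7500 ⇒ m₂ = 12.18750
Σ(xᵢ − x̄)⁴ = 870.3281 ⇒ m₄ = 217.58203
m₂² = 148.53516
β₂ = m₄/m₂² = 217.58203 / 148.53516 ≈ 1.465

1.465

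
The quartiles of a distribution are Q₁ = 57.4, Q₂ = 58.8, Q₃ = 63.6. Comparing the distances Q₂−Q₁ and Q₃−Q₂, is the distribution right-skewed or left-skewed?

right-skewed

Q₂ − Q₁ = 1.4;  Q₃ − Q₂ = 4.8
Q₃ − Q₂ > Q₂ − Q₁ ⇒ the upper half is more spread out ⇒ right-skewed.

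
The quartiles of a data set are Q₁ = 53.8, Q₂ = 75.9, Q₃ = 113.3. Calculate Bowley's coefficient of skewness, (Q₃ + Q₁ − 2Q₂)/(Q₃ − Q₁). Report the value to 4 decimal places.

numerator: Q₃ + Q₁ − 2Q₂ = 113.3 + 53.8 − 2×75.9 = 15.3000
denominator: Q₃ − Q₁ = 113.3 − 53.8 = 59.5000
Bowley skewness = 15.3000 / 59.5000 ≈ 0.2571

0.2571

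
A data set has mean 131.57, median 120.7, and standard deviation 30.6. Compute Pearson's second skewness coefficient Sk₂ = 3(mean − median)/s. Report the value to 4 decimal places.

1.0657

Sk₂ = 3(131.57 − 120.7) / 30.6 = 3 × 10.8700 / 30.6
    = 32.6100 / 30.6 ≈ 1.0657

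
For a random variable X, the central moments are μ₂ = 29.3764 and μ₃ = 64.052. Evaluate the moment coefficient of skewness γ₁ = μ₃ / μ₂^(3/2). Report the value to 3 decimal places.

0.402

σ = √μ₂ = √29.3764 = 5.42000
σ³ = μ₂^(3/2) = 159.22009
γ₁ = μ₃/σ³ = 64.052 / 159.22009 ≈ 0.402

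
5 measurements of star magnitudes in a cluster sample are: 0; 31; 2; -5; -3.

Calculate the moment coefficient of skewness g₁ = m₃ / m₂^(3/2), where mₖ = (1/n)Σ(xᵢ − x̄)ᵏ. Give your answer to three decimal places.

x̄ = (0 + 31 + 2 - 5 - 3) / 5 = 5.0000
deviations (xᵢ − x̄): -5.0000, 26.0000, -3.0000, -10.0000, -8.0000
Σ(xᵢ − x̄)² = 874.0000 ⇒ m₂ = 874.0000/5 = 174.80000
Σ(xᵢ − x̄)³ = 15912.0000 ⇒ m₃ = 15912.0000/5 = 3182.40000
m₂^(3/2) = 174.80000^(1.5) = 2311.06490
g₁ = m₃ / m₂^(3/2) = 3182.40000 / 2311.06490 ≈ 1.377

1.377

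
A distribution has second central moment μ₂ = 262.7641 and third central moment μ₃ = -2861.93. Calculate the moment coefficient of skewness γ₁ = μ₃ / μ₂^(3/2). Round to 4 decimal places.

σ = √μ₂ = √262.7641 = 16.21000
σ³ = μ₂^(3/2) = 4259.40606
γ₁ = μ₃/σ³ = -2861.93 / 4259.40606 ≈ -0.6719

-0.6719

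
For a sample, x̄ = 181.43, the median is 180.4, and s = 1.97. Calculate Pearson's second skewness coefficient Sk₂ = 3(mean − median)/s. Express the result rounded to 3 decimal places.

Sk₂ = 3(181.43 − 180.4) / 1.97 = 3 × 1.0300 / 1.97
    = 3.0900 / 1.97 ≈ 1.569

1.569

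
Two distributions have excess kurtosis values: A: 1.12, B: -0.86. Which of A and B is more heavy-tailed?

Higher excess kurtosis ⇒ heavier tails relative to the normal distribution.
1.12 vs -0.86: the larger is 1.12, so A has heavier tails. (A is leptokurtic — heavier-than-normal tails; the other is platykurtic.)

A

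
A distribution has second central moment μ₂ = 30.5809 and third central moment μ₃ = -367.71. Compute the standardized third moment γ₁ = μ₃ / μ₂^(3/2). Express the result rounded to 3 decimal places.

-2.174

σ = √μ₂ = √30.5809 = 5.53000
σ³ = μ₂^(3/2) = 169.11238
γ₁ = μ₃/σ³ = -367.71 / 169.11238 ≈ -2.174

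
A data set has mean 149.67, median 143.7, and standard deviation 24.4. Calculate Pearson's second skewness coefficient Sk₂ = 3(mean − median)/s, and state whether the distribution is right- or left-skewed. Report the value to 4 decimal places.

0.7340, right-skewed

Sk₂ = 3(149.67 − 143.7) / 24.4 = 3 × 5.9700 / 24.4
    = 17.9100 / 24.4 ≈ 0.7340
Sk₂ > 0 ⇒ mean > median ⇒ right-skewed (positive skew).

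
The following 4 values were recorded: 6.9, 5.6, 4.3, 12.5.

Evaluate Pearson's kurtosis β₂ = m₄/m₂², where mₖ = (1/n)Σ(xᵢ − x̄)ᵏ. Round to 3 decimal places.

x̄ = 7.3250
Σ(xᵢ − x̄)² = 39.0875 ⇒ m₂ = 9.77188
Σ(xᵢ − x̄)⁴ = 809.8228 ⇒ m₄ = 202.45570
m₂² = 95.48954
β₂ = m₄/m₂² = 202.45570 / 95.48954 ≈ 2.120

2.120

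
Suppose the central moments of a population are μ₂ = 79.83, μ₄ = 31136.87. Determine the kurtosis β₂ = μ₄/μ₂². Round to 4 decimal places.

4.8859

μ₂² = 79.83² = 6372.82890
μ₄/μ₂² = 31136.87 / 6372.82890 = 4.88588
β₂ ≈ 4.8859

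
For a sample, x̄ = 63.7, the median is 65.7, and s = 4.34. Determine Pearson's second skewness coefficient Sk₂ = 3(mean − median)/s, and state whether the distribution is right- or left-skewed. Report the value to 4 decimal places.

-1.3825, left-skewed

Sk₂ = 3(63.7 − 65.7) / 4.34 = 3 × -2.0000 / 4.34
    = -6.0000 / 4.34 ≈ -1.3825
Sk₂ < 0 ⇒ mean < median ⇒ left-skewed (negative skew).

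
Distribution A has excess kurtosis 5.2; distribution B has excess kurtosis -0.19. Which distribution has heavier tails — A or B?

Higher excess kurtosis ⇒ heavier tails relative to the normal distribution.
5.2 vs -0.19: the larger is 5.2, so A has heavier tails. (A is leptokurtic — heavier-than-normal tails; the other is platykurtic.)

A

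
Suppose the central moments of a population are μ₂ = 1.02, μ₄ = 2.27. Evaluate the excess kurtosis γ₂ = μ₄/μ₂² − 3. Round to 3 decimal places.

μ₂² = 1.02² = 1.04040
μ₄/μ₂² = 2.27 / 1.04040 = 2.18185
γ₂ = 2.18185 − 3 ≈ -0.818

-0.818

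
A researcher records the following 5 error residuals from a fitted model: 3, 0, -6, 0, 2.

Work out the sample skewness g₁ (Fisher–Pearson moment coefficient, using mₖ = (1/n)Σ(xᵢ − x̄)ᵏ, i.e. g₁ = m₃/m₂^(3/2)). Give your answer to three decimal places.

-0.995

x̄ = (3 + 0 - 6 + 0 + 2) / 5 = -0.2000
deviations (xᵢ − x̄): 3.2000, 0.2000, -5.8000, 0.2000, 2.2000
Σ(xᵢ − x̄)² = 48.8000 ⇒ m₂ = 48.8000/5 = 9.76000
Σ(xᵢ − x̄)³ = -151.6800 ⇒ m₃ = -151.6800/5 = -30.33600
m₂^(3/2) = 9.76000^(1.5) = 30.49121
g₁ = m₃ / m₂^(3/2) = -30.33600 / 30.49121 ≈ -0.995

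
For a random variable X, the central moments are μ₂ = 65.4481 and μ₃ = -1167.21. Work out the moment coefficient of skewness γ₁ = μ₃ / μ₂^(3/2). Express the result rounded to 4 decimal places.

-2.2045

σ = √μ₂ = √65.4481 = 8.09000
σ³ = μ₂^(3/2) = 529.47513
γ₁ = μ₃/σ³ = -1167.21 / 529.47513 ≈ -2.2045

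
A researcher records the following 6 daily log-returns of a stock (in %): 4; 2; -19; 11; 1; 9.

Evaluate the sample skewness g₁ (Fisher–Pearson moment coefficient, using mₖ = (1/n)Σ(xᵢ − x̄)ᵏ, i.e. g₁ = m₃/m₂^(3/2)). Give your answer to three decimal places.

x̄ = (4 + 2 - 19 + 11 + 1 + 9) / 6 = 1.3333
deviations (xᵢ − x̄): 2.6667, 0.6667, -20.3333, 9.6667, -0.3333, 7.6667
Σ(xᵢ − x̄)² = 573.3333 ⇒ m₂ = 573.3333/6 = 95.55556
Σ(xᵢ − x̄)³ = -7033.5556 ⇒ m₃ = -7033.5556/6 = -1172.25926
m₂^(3/2) = 95.55556^(1.5) = 934.07965
g₁ = m₃ / m₂^(3/2) = -1172.25926 / 934.07965 ≈ -1.255

-1.255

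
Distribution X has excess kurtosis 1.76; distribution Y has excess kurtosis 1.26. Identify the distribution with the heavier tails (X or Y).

X

Higher excess kurtosis ⇒ heavier tails relative to the normal distribution.
1.76 vs 1.26: the larger is 1.76, so X has heavier tails.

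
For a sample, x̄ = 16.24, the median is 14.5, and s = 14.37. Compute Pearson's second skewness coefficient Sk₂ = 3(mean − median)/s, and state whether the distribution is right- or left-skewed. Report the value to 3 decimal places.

Sk₂ = 3(16.24 − 14.5) / 14.37 = 3 × 1.7400 / 14.37
    = 5.2200 / 14.37 ≈ 0.363
Sk₂ > 0 ⇒ mean > median ⇒ right-skewed (positive skew).

0.363, right-skewed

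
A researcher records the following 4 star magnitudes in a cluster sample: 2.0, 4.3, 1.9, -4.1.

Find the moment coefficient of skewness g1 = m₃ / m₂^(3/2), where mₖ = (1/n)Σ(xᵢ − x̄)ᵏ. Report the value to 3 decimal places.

x̄ = (2.0 + 4.3 + 1.9 - 4.1) / 4 = 1.0250
deviations (xᵢ − x̄): 0.9750, 3.2750, 0.8750, -5.1250
Σ(xᵢ − x̄)² = 38.7075 ⇒ m₂ = 38.7075/4 = 9.67687
Σ(xᵢ − x̄)³ = -97.8881 ⇒ m₃ = -97.8881/4 = -24.47203
m₂^(3/2) = 9.67687^(1.5) = 30.10251
g1 = m₃ / m₂^(3/2) = -24.47203 / 30.10251 ≈ -0.813

-0.813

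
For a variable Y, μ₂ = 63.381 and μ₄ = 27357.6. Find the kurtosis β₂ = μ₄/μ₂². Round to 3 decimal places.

μ₂² = 63.381² = 4017.15116
μ₄/μ₂² = 27357.6 / 4017.15116 = 6.81020
β₂ ≈ 6.810

6.810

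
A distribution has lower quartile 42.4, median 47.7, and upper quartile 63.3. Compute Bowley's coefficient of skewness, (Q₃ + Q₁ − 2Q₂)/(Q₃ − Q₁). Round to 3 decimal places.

0.493

numerator: Q₃ + Q₁ − 2Q₂ = 63.3 + 42.4 − 2×47.7 = 10.3000
denominator: Q₃ − Q₁ = 63.3 − 42.4 = 20.9000
Bowley skewness = 10.3000 / 20.9000 ≈ 0.493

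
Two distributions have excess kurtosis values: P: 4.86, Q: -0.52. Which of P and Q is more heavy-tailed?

Higher excess kurtosis ⇒ heavier tails relative to the normal distribution.
4.86 vs -0.52: the larger is 4.86, so P has heavier tails. (P is leptokurtic — heavier-than-normal tails; the other is platykurtic.)

P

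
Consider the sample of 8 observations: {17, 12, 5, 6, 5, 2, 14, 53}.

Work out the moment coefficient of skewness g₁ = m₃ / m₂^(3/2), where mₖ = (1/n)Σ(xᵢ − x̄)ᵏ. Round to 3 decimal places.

1.846

x̄ = (17 + 12 + 5 + 6 + 5 + 2 + 14 + 53) / 8 = 14.2500
deviations (xᵢ − x̄): 2.7500, -2.2500, -9.2500, -8.2500, -9.2500, -12.2500, -0.2500, 38.7500
Σ(xᵢ − x̄)² = 1903.5000 ⇒ m₂ = 1903.5000/8 = 237.93750
Σ(xᵢ − x̄)³ = 54212.2500 ⇒ m₃ = 54212.2500/8 = 6776.53125
m₂^(3/2) = 237.93750^(1.5) = 3670.23896
g₁ = m₃ / m₂^(3/2) = 6776.53125 / 3670.23896 ≈ 1.846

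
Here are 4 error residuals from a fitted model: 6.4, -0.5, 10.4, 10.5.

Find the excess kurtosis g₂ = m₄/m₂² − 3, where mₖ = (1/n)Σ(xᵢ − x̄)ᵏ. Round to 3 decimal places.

x̄ = 6.7000
Σ(xᵢ − x̄)² = 80.0600 ⇒ m₂ = 20.01500
Σ(xᵢ − x̄)⁴ = 3083.3234 ⇒ m₄ = 770.83085
m₂² = 400.60023
g₂ = m₄/m₂² − 3 = 1.92419 − 3 ≈ -1.076

-1.076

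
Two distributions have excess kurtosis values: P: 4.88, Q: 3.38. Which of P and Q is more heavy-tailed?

Higher excess kurtosis ⇒ heavier tails relative to the normal distribution.
4.88 vs 3.38: the larger is 4.88, so P has heavier tails.

P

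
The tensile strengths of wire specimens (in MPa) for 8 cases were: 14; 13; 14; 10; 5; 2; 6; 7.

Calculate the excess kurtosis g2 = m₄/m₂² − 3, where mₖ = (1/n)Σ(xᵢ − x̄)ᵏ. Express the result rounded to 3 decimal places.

-1.395

x̄ = 8.8750
Σ(xᵢ − x̄)² = 144.8750 ⇒ m₂ = 18.10938
Σ(xᵢ − x̄)⁴ = 4211.0879 ⇒ m₄ = 526.38599
m₂² = 327.94946
g2 = m₄/m₂² − 3 = 1.60508 − 3 ≈ -1.395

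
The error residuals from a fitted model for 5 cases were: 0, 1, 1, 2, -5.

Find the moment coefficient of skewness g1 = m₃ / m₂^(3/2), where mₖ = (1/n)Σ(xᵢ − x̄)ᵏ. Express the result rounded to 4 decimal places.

x̄ = (0 + 1 + 1 + 2 - 5) / 5 = -0.2000
deviations (xᵢ − x̄): 0.2000, 1.2000, 1.2000, 2.2000, -4.8000
Σ(xᵢ − x̄)² = 30.8000 ⇒ m₂ = 30.8000/5 = 6.16000
Σ(xᵢ − x̄)³ = -96.4800 ⇒ m₃ = -96.4800/5 = -19.29600
m₂^(3/2) = 6.16000^(1.5) = 15.28872
g1 = m₃ / m₂^(3/2) = -19.29600 / 15.28872 ≈ -1.2621

-1.2621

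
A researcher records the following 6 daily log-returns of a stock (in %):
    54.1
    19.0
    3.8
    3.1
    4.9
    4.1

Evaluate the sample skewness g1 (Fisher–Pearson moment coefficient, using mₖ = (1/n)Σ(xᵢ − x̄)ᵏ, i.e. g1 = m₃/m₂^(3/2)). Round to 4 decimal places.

x̄ = (54.1 + 19.0 + 3.8 + 3.1 + 4.9 + 4.1) / 6 = 14.8333
deviations (xᵢ − x̄): 39.2667, 4.1667, -11.0333, -11.7333, -9.9333, -10.7333
Σ(xᵢ − x̄)² = 2032.5133 ⇒ m₂ = 2032.5133/6 = 338.75222
Σ(xᵢ − x̄)³ = 55441.3384 ⇒ m₃ = 55441.3384/6 = 9240.22307
m₂^(3/2) = 338.75222^(1.5) = 6234.81009
g1 = m₃ / m₂^(3/2) = 9240.22307 / 6234.81009 ≈ 1.4820

1.4820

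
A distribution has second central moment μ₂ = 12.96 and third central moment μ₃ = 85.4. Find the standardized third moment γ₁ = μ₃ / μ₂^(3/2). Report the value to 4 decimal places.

σ = √μ₂ = √12.96 = 3.60000
σ³ = μ₂^(3/2) = 46.65600
γ₁ = μ₃/σ³ = 85.4 / 46.65600 ≈ 1.8304

1.8304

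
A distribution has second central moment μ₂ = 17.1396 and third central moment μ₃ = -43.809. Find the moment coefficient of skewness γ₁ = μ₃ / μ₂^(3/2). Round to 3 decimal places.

σ = √μ₂ = √17.1396 = 4.14000
σ³ = μ₂^(3/2) = 70.95794
γ₁ = μ₃/σ³ = -43.809 / 70.95794 ≈ -0.617

-0.617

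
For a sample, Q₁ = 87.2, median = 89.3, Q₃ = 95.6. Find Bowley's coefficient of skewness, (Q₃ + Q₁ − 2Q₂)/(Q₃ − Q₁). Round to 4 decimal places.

numerator: Q₃ + Q₁ − 2Q₂ = 95.6 + 87.2 − 2×89.3 = 4.2000
denominator: Q₃ − Q₁ = 95.6 − 87.2 = 8.4000
Bowley skewness = 4.2000 / 8.4000 ≈ 0.5000

0.5000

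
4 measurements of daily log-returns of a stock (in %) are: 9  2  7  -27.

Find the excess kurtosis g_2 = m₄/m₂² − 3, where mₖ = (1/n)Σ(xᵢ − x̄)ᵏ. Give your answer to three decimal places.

x̄ = -2.2500
Σ(xᵢ − x̄)² = 842.7500 ⇒ m₂ = 210.68750
Σ(xᵢ − x̄)⁴ = 398898.0781 ⇒ m₄ = 99724.51953
m₂² = 44389.22266
g_2 = m₄/m₂² − 3 = 2.24659 − 3 ≈ -0.753

-0.753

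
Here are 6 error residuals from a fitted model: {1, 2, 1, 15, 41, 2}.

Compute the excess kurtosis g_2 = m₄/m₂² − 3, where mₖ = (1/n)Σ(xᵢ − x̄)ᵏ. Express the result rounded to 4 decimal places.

x̄ = 10.3333
Σ(xᵢ − x̄)² = 1275.3333 ⇒ m₂ = 212.55556
Σ(xᵢ − x̄)⁴ = 909731.7778 ⇒ m₄ = 151621.96296
m₂² = 45179.86420
g_2 = m₄/m₂² − 3 = 3.35596 − 3 ≈ 0.3560

0.3560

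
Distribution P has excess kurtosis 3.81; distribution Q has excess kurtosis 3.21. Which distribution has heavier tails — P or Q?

Higher excess kurtosis ⇒ heavier tails relative to the normal distribution.
3.81 vs 3.21: the larger is 3.81, so P has heavier tails.

P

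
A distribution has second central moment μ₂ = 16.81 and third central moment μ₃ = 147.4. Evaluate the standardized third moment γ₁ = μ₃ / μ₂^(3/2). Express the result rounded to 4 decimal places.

2.1387

σ = √μ₂ = √16.81 = 4.10000
σ³ = μ₂^(3/2) = 68.92100
γ₁ = μ₃/σ³ = 147.4 / 68.92100 ≈ 2.1387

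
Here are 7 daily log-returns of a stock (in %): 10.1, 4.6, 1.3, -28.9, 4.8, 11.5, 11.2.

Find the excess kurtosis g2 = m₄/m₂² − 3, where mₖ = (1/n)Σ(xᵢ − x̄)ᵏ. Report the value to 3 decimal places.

x̄ = 2.0857
Σ(xᵢ − x̄)² = 1210.3486 ⇒ m₂ = 172.90694
Σ(xᵢ − x̄)⁴ = 940795.5097 ⇒ m₄ = 134399.35853
m₂² = 29896.80948
g2 = m₄/m₂² − 3 = 4.49544 − 3 ≈ 1.495

1.495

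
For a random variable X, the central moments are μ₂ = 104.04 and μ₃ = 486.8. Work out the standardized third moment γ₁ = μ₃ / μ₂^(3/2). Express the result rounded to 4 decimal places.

0.4587

σ = √μ₂ = √104.04 = 10.20000
σ³ = μ₂^(3/2) = 1061.20800
γ₁ = μ₃/σ³ = 486.8 / 1061.20800 ≈ 0.4587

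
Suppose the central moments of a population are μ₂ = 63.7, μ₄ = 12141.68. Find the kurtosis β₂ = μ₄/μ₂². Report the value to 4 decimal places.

μ₂² = 63.7² = 4057.69000
μ₄/μ₂² = 12141.68 / 4057.69000 = 2.99226
β₂ ≈ 2.9923

2.9923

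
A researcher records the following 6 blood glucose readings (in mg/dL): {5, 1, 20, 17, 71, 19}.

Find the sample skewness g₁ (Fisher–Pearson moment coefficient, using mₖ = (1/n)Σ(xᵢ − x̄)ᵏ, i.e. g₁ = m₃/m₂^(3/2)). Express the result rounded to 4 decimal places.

x̄ = (5 + 1 + 20 + 17 + 71 + 19) / 6 = 22.1667
deviations (xᵢ − x̄): -17.1667, -21.1667, -2.1667, -5.1667, 48.8333, -3.1667
Σ(xᵢ − x̄)² = 3168.8333 ⇒ m₂ = 3168.8333/6 = 528.13889
Σ(xᵢ − x̄)³ = 101730.5556 ⇒ m₃ = 101730.5556/6 = 16955.09259
m₂^(3/2) = 528.13889^(1.5) = 12137.30376
g₁ = m₃ / m₂^(3/2) = 16955.09259 / 12137.30376 ≈ 1.3969

1.3969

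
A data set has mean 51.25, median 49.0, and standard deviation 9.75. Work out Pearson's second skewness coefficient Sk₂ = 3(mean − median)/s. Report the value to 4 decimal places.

0.6923

Sk₂ = 3(51.25 − 49.0) / 9.75 = 3 × 2.2500 / 9.75
    = 6.7500 / 9.75 ≈ 0.6923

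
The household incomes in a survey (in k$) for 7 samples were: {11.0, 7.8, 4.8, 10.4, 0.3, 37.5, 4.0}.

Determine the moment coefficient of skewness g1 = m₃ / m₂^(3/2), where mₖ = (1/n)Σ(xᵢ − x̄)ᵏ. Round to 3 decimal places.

x̄ = (11.0 + 7.8 + 4.8 + 10.4 + 0.3 + 37.5 + 4.0) / 7 = 10.8286
deviations (xᵢ − x̄): 0.1714, -3.0286, -6.0286, -0.4286, -10.5286, 26.6714, -6.8286
Σ(xᵢ − x̄)² = 914.5743 ⇒ m₂ = 914.5743/7 = 130.65347
Σ(xᵢ − x̄)³ = 17240.6578 ⇒ m₃ = 17240.6578/7 = 2462.95111
m₂^(3/2) = 130.65347^(1.5) = 1493.41813
g1 = m₃ / m₂^(3/2) = 2462.95111 / 1493.41813 ≈ 1.649

1.649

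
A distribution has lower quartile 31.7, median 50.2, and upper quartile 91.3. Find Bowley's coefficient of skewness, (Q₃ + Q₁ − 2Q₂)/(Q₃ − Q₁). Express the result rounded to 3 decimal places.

numerator: Q₃ + Q₁ − 2Q₂ = 91.3 + 31.7 − 2×50.2 = 22.6000
denominator: Q₃ − Q₁ = 91.3 − 31.7 = 59.6000
Bowley skewness = 22.6000 / 59.6000 ≈ 0.379

0.379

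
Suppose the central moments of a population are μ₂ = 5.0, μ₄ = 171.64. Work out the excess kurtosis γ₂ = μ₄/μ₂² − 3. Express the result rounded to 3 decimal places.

3.866

μ₂² = 5.0² = 25.00000
μ₄/μ₂² = 171.64 / 25.00000 = 6.86560
γ₂ = 6.86560 − 3 ≈ 3.866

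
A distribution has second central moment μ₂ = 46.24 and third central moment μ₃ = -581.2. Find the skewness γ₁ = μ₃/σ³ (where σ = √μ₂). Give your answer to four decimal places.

-1.8484

σ = √μ₂ = √46.24 = 6.80000
σ³ = μ₂^(3/2) = 314.43200
γ₁ = μ₃/σ³ = -581.2 / 314.43200 ≈ -1.8484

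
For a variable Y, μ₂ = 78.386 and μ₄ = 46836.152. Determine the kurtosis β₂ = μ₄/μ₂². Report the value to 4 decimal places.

μ₂² = 78.386² = 6144.36500
μ₄/μ₂² = 46836.152 / 6144.36500 = 7.62262
β₂ ≈ 7.6226

7.6226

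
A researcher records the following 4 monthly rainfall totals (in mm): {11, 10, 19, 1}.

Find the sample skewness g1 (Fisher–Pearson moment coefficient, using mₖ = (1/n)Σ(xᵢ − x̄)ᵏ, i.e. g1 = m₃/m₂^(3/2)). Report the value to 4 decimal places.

-0.1167

x̄ = (11 + 10 + 19 + 1) / 4 = 10.2500
deviations (xᵢ − x̄): 0.7500, -0.2500, 8.7500, -9.2500
Σ(xᵢ − x̄)² = 162.7500 ⇒ m₂ = 162.7500/4 = 40.68750
Σ(xᵢ − x̄)³ = -121.1250 ⇒ m₃ = -121.1250/4 = -30.28125
m₂^(3/2) = 40.68750^(1.5) = 259.53236
g1 = m₃ / m₂^(3/2) = -30.28125 / 259.53236 ≈ -0.1167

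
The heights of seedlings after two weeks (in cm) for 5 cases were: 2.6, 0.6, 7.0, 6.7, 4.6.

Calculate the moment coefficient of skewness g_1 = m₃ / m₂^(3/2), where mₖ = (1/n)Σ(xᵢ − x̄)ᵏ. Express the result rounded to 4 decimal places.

x̄ = (2.6 + 0.6 + 7.0 + 6.7 + 4.6) / 5 = 4.3000
deviations (xᵢ − x̄): -1.7000, -3.7000, 2.7000, 2.4000, 0.3000
Σ(xᵢ − x̄)² = 29.7200 ⇒ m₂ = 29.7200/5 = 5.94400
Σ(xᵢ − x̄)³ = -22.0320 ⇒ m₃ = -22.0320/5 = -4.40640
m₂^(3/2) = 5.94400^(1.5) = 14.49166
g_1 = m₃ / m₂^(3/2) = -4.40640 / 14.49166 ≈ -0.3041

-0.3041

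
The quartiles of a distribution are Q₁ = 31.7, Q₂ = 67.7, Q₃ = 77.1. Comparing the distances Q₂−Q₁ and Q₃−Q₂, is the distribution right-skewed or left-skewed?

left-skewed

Q₂ − Q₁ = 36.0;  Q₃ − Q₂ = 9.4
Q₂ − Q₁ > Q₃ − Q₂ ⇒ the lower half is more spread out ⇒ left-skewed.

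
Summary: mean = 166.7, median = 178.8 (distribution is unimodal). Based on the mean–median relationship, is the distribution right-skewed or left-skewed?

mean − median = 166.7 − 178.8 = -12.1
mean < median ⇒ the longer tail is on the left ⇒ left-skewed (negatively skewed).

left-skewed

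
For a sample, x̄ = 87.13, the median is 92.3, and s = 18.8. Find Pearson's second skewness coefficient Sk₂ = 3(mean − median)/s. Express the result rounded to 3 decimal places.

-0.825

Sk₂ = 3(87.13 − 92.3) / 18.8 = 3 × -5.1700 / 18.8
    = -15.5100 / 18.8 ≈ -0.825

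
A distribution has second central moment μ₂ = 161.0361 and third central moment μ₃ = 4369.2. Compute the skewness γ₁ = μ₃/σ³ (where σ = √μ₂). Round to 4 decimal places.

σ = √μ₂ = √161.0361 = 12.69000
σ³ = μ₂^(3/2) = 2043.54811
γ₁ = μ₃/σ³ = 4369.2 / 2043.54811 ≈ 2.1380

2.1380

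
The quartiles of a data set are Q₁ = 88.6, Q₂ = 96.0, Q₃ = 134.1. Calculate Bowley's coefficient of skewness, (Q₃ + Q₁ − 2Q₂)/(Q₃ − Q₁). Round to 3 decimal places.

0.675

numerator: Q₃ + Q₁ − 2Q₂ = 134.1 + 88.6 − 2×96.0 = 30.7000
denominator: Q₃ − Q₁ = 134.1 − 88.6 = 45.5000
Bowley skewness = 30.7000 / 45.5000 ≈ 0.675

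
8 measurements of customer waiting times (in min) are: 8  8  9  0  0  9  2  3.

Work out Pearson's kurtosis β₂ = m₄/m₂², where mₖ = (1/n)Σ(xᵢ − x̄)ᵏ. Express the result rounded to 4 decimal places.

1.2433

x̄ = 4.8750
Σ(xᵢ − x̄)² = 112.8750 ⇒ m₂ = 14.10938
Σ(xᵢ − x̄)⁴ = 1980.0879 ⇒ m₄ = 247.51099
m₂² = 199.07446
β₂ = m₄/m₂² = 247.51099 / 199.07446 ≈ 1.2433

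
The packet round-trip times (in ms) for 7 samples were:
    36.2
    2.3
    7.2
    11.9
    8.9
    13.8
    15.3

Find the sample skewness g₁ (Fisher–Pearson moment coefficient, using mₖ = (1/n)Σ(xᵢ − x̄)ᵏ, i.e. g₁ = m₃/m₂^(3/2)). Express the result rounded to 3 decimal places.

x̄ = (36.2 + 2.3 + 7.2 + 11.9 + 8.9 + 13.8 + 15.3) / 7 = 13.6571
deviations (xᵢ − x̄): 22.5429, -11.3571, -6.4571, -1.7571, -4.7571, 0.1429, 1.6429
Σ(xᵢ − x̄)² = 707.2971 ⇒ m₂ = 707.2971/7 = 101.04245
Σ(xᵢ − x̄)³ = 9613.0678 ⇒ m₃ = 9613.0678/7 = 1373.29539
m₂^(3/2) = 101.04245^(1.5) = 1015.67742
g₁ = m₃ / m₂^(3/2) = 1373.29539 / 1015.67742 ≈ 1.352

1.352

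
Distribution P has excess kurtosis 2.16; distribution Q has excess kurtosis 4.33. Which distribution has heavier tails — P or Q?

Q

Higher excess kurtosis ⇒ heavier tails relative to the normal distribution.
2.16 vs 4.33: the larger is 4.33, so Q has heavier tails.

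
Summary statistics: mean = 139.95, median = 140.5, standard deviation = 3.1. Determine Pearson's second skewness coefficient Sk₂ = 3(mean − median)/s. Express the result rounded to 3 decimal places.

-0.532

Sk₂ = 3(139.95 − 140.5) / 3.1 = 3 × -0.5500 / 3.1
    = -1.6500 / 3.1 ≈ -0.532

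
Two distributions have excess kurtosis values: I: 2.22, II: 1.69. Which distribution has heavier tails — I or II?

I

Higher excess kurtosis ⇒ heavier tails relative to the normal distribution.
2.22 vs 1.69: the larger is 2.22, so I has heavier tails.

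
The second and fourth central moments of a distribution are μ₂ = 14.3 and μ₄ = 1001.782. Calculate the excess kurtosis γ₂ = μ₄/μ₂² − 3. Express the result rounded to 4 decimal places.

μ₂² = 14.3² = 204.49000
μ₄/μ₂² = 1001.782 / 204.49000 = 4.89893
γ₂ = 4.89893 − 3 ≈ 1.8989

1.8989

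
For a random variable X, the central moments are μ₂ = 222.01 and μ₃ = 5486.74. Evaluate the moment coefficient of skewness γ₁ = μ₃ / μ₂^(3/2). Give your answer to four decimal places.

σ = √μ₂ = √222.01 = 14.90000
σ³ = μ₂^(3/2) = 3307.94900
γ₁ = μ₃/σ³ = 5486.74 / 3307.94900 ≈ 1.6587

1.6587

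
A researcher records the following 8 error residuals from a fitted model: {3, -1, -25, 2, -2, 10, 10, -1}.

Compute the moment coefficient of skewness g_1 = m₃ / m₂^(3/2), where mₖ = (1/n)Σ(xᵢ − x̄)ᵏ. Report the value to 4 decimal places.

x̄ = (3 - 1 - 25 + 2 - 2 + 10 + 10 - 1) / 8 = -0.5000
deviations (xᵢ − x̄): 3.5000, -0.5000, -24.5000, 2.5000, -1.5000, 10.5000, 10.5000, -0.5000
Σ(xᵢ − x̄)² = 842.0000 ⇒ m₂ = 842.0000/8 = 105.25000
Σ(xᵢ − x̄)³ = -12336.0000 ⇒ m₃ = -12336.0000/8 = -1542.00000
m₂^(3/2) = 105.25000^(1.5) = 1079.77472
g_1 = m₃ / m₂^(3/2) = -1542.00000 / 1079.77472 ≈ -1.4281

-1.4281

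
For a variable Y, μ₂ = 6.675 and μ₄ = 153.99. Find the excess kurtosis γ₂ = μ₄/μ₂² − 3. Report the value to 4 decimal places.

μ₂² = 6.675² = 44.55563
μ₄/μ₂² = 153.99 / 44.55563 = 3.45613
γ₂ = 3.45613 − 3 ≈ 0.4561

0.4561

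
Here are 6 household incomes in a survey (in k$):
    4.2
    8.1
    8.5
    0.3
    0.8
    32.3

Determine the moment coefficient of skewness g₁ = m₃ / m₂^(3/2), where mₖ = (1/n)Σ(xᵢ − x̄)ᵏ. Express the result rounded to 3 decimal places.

1.458

x̄ = (4.2 + 8.1 + 8.5 + 0.3 + 0.8 + 32.3) / 6 = 9.0333
deviations (xᵢ − x̄): -4.8333, -0.9333, -0.5333, -8.7333, -8.2333, 23.2667
Σ(xᵢ − x̄)² = 709.9133 ⇒ m₂ = 709.9133/6 = 118.31889
Σ(xᵢ − x̄)³ = 11257.0284 ⇒ m₃ = 11257.0284/6 = 1876.17141
m₂^(3/2) = 118.31889^(1.5) = 1287.00764
g₁ = m₃ / m₂^(3/2) = 1876.17141 / 1287.00764 ≈ 1.458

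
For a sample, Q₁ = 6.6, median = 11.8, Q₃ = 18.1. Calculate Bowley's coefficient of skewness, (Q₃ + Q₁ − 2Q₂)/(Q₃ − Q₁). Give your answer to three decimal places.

0.096

numerator: Q₃ + Q₁ − 2Q₂ = 18.1 + 6.6 − 2×11.8 = 1.1000
denominator: Q₃ − Q₁ = 18.1 − 6.6 = 11.5000
Bowley skewness = 1.1000 / 11.5000 ≈ 0.096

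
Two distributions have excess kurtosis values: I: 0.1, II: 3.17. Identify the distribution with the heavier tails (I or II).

Higher excess kurtosis ⇒ heavier tails relative to the normal distribution.
0.1 vs 3.17: the larger is 3.17, so II has heavier tails.

II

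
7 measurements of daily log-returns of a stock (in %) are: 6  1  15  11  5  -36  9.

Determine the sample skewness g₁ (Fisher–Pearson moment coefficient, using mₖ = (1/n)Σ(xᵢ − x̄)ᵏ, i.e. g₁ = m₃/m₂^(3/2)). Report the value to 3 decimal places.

x̄ = (6 + 1 + 15 + 11 + 5 - 36 + 9) / 7 = 1.5714
deviations (xᵢ − x̄): 4.4286, -0.5714, 13.4286, 9.4286, 3.4286, -37.5714, 7.4286
Σ(xᵢ − x̄)² = 1767.7143 ⇒ m₂ = 1767.7143/7 = 252.53061
Σ(xᵢ − x̄)³ = -49239.6735 ⇒ m₃ = -49239.6735/7 = -7034.23907
m₂^(3/2) = 252.53061^(1.5) = 4013.01744
g₁ = m₃ / m₂^(3/2) = -7034.23907 / 4013.01744 ≈ -1.753

-1.753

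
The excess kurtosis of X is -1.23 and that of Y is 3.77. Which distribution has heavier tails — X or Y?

Higher excess kurtosis ⇒ heavier tails relative to the normal distribution.
-1.23 vs 3.77: the larger is 3.77, so Y has heavier tails. (Y is leptokurtic — heavier-than-normal tails; the other is platykurtic.)

Y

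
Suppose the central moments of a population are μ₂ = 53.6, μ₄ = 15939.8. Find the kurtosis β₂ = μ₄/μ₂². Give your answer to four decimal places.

μ₂² = 53.6² = 2872.96000
μ₄/μ₂² = 15939.8 / 2872.96000 = 5.54822
β₂ ≈ 5.5482

5.5482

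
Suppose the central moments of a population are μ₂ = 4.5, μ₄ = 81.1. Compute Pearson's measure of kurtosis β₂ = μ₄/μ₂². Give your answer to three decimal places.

4.005

μ₂² = 4.5² = 20.25000
μ₄/μ₂² = 81.1 / 20.25000 = 4.00494
β₂ ≈ 4.005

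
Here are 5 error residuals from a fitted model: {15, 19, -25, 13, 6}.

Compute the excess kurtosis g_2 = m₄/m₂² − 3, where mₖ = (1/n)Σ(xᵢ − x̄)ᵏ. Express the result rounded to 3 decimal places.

x̄ = 5.6000
Σ(xᵢ − x̄)² = 1259.2000 ⇒ m₂ = 251.84000
Σ(xᵢ − x̄)⁴ = 919818.0160 ⇒ m₄ = 183963.60320
m₂² = 63423.38560
g_2 = m₄/m₂² − 3 = 2.90056 − 3 ≈ -0.099

-0.099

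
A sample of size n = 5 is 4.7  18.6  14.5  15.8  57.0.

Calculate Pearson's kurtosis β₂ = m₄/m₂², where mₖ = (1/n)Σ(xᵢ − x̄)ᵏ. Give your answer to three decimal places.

2.967

x̄ = 22.1200
Σ(xᵢ − x̄)² = 1630.4680 ⇒ m₂ = 326.09360
Σ(xᵢ − x̄)⁴ = 1577356.7769 ⇒ m₄ = 315471.35537
m₂² = 106337.03596
β₂ = m₄/m₂² = 315471.35537 / 106337.03596 ≈ 2.967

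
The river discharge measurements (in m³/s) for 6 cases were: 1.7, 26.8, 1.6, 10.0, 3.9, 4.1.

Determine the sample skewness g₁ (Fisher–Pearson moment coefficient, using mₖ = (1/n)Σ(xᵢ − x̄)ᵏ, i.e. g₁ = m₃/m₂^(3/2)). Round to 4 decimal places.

1.4392

x̄ = (1.7 + 26.8 + 1.6 + 10.0 + 3.9 + 4.1) / 6 = 8.0167
deviations (xᵢ − x̄): -6.3167, 18.7833, -6.4167, 1.9833, -4.1167, -3.9167
Σ(xᵢ − x̄)² = 470.1083 ⇒ m₂ = 470.1083/6 = 78.35139
Σ(xᵢ − x̄)³ = 5988.7356 ⇒ m₃ = 5988.7356/6 = 998.12259
m₂^(3/2) = 78.35139^(1.5) = 693.53766
g₁ = m₃ / m₂^(3/2) = 998.12259 / 693.53766 ≈ 1.4392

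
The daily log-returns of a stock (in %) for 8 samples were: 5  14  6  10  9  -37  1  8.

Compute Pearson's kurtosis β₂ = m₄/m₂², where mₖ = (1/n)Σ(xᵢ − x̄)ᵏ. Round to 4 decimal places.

5.5348

x̄ = 2.0000
Σ(xᵢ − x̄)² = 1840.0000 ⇒ m₂ = 230.00000
Σ(xᵢ − x̄)⁴ = 2342308.0000 ⇒ m₄ = 292788.50000
m₂² = 52900.00000
β₂ = m₄/m₂² = 292788.50000 / 52900.00000 ≈ 5.5348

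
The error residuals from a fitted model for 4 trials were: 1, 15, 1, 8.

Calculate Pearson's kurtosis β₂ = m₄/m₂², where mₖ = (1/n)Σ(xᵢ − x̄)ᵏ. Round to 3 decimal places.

x̄ = 6.2500
Σ(xᵢ − x̄)² = 134.7500 ⇒ m₂ = 33.68750
Σ(xᵢ − x̄)⁴ = 7390.5781 ⇒ m₄ = 1847.64453
m₂² = 1134.84766
β₂ = m₄/m₂² = 1847.64453 / 1134.84766 ≈ 1.628

1.628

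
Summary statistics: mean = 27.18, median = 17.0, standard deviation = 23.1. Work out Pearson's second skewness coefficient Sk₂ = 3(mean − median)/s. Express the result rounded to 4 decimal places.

1.3221

Sk₂ = 3(27.18 − 17.0) / 23.1 = 3 × 10.1800 / 23.1
    = 30.5400 / 23.1 ≈ 1.3221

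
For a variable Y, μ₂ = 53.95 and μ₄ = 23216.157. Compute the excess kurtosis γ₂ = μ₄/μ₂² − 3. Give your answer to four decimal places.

μ₂² = 53.95² = 2910.60250
μ₄/μ₂² = 23216.157 / 2910.60250 = 7.97641
γ₂ = 7.97641 − 3 ≈ 4.9764

4.9764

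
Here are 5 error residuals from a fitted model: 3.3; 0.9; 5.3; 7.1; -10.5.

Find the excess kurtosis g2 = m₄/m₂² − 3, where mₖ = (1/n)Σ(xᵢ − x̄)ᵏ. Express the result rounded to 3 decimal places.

-0.267

x̄ = 1.2200
Σ(xᵢ − x̄)² = 193.0080 ⇒ m₂ = 38.60160
Σ(xᵢ − x̄)⁴ = 20358.5500 ⇒ m₄ = 4071.71001
m₂² = 1490.08352
g2 = m₄/m₂² − 3 = 2.73254 − 3 ≈ -0.267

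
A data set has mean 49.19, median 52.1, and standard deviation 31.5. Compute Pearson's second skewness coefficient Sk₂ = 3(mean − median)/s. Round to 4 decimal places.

Sk₂ = 3(49.19 − 52.1) / 31.5 = 3 × -2.9100 / 31.5
    = -8.7300 / 31.5 ≈ -0.2771

-0.2771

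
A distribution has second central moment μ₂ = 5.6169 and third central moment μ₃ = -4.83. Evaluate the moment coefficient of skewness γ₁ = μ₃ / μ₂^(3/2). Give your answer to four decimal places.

-0.3628

σ = √μ₂ = √5.6169 = 2.37000
σ³ = μ₂^(3/2) = 13.31205
γ₁ = μ₃/σ³ = -4.83 / 13.31205 ≈ -0.3628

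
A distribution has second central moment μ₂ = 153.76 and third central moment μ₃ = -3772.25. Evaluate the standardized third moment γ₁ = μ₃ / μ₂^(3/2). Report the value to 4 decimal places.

σ = √μ₂ = √153.76 = 12.40000
σ³ = μ₂^(3/2) = 1906.62400
γ₁ = μ₃/σ³ = -3772.25 / 1906.62400 ≈ -1.9785

-1.9785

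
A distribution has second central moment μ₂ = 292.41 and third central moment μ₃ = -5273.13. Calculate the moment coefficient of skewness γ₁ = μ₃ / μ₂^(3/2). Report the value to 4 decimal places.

σ = √μ₂ = √292.41 = 17.10000
σ³ = μ₂^(3/2) = 5000.21100
γ₁ = μ₃/σ³ = -5273.13 / 5000.21100 ≈ -1.0546

-1.0546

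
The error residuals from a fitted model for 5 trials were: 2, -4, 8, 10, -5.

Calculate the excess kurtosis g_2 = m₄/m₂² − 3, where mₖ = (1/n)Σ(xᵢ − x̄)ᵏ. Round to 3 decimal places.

-1.683

x̄ = 2.2000
Σ(xᵢ − x̄)² = 184.8000 ⇒ m₂ = 36.96000
Σ(xᵢ − x̄)⁴ = 8998.1760 ⇒ m₄ = 1799.63520
m₂² = 1366.04160
g_2 = m₄/m₂² − 3 = 1.31741 − 3 ≈ -1.683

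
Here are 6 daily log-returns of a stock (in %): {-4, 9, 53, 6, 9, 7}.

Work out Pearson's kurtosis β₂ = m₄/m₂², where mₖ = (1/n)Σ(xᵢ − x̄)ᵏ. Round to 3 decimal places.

3.836

x̄ = 13.3333
Σ(xᵢ − x̄)² = 2005.3333 ⇒ m₂ = 334.22222
Σ(xᵢ − x̄)⁴ = 2571200.4444 ⇒ m₄ = 428533.40741
m₂² = 111704.49383
β₂ = m₄/m₂² = 428533.40741 / 111704.49383 ≈ 3.836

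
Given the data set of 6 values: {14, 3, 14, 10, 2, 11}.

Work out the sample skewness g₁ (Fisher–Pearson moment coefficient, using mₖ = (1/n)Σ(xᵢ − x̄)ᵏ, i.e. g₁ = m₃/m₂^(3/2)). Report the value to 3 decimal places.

x̄ = (14 + 3 + 14 + 10 + 2 + 11) / 6 = 9.0000
deviations (xᵢ − x̄): 5.0000, -6.0000, 5.0000, 1.0000, -7.0000, 2.0000
Σ(xᵢ − x̄)² = 140.0000 ⇒ m₂ = 140.0000/6 = 23.33333
Σ(xᵢ − x̄)³ = -300.0000 ⇒ m₃ = -300.0000/6 = -50.00000
m₂^(3/2) = 23.33333^(1.5) = 112.71071
g₁ = m₃ / m₂^(3/2) = -50.00000 / 112.71071 ≈ -0.444

-0.444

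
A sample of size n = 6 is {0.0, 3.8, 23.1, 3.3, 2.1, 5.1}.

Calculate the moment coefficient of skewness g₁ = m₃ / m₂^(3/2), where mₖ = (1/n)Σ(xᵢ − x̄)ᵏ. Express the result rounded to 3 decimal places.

x̄ = (0.0 + 3.8 + 23.1 + 3.3 + 2.1 + 5.1) / 6 = 6.2333
deviations (xᵢ − x̄): -6.2333, -2.4333, 16.8667, -2.9333, -4.1333, -1.1333
Σ(xᵢ − x̄)² = 356.2333 ⇒ m₂ = 356.2333/6 = 59.37222
Σ(xᵢ − x̄)³ = 4444.3924 ⇒ m₃ = 4444.3924/6 = 740.73207
m₂^(3/2) = 59.37222^(1.5) = 457.48300
g₁ = m₃ / m₂^(3/2) = 740.73207 / 457.48300 ≈ 1.619

1.619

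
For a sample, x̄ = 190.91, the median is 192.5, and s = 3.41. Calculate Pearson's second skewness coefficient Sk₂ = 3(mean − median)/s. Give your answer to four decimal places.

Sk₂ = 3(190.91 − 192.5) / 3.41 = 3 × -1.5900 / 3.41
    = -4.7700 / 3.41 ≈ -1.3988

-1.3988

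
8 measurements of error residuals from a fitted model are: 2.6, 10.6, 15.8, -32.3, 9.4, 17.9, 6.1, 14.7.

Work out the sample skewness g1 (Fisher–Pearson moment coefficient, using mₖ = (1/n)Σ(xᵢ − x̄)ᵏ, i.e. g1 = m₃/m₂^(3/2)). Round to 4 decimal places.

x̄ = (2.6 + 10.6 + 15.8 - 32.3 + 9.4 + 17.9 + 6.1 + 14.7) / 8 = 5.6000
deviations (xᵢ − x̄): -3.0000, 5.0000, 10.2000, -37.9000, 3.8000, 12.3000, 0.5000, 9.1000
Σ(xᵢ − x̄)² = 1823.2400 ⇒ m₂ = 1823.2400/8 = 227.90500
Σ(xᵢ − x̄)³ = -50611.2960 ⇒ m₃ = -50611.2960/8 = -6326.41200
m₂^(3/2) = 227.90500^(1.5) = 3440.57302
g1 = m₃ / m₂^(3/2) = -6326.41200 / 3440.57302 ≈ -1.8388

-1.8388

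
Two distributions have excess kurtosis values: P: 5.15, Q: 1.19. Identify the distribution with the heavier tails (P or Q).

Higher excess kurtosis ⇒ heavier tails relative to the normal distribution.
5.15 vs 1.19: the larger is 5.15, so P has heavier tails.

P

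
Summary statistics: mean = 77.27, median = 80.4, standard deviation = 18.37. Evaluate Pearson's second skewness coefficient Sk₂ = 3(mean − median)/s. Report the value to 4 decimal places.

Sk₂ = 3(77.27 − 80.4) / 18.37 = 3 × -3.1300 / 18.37
    = -9.3900 / 18.37 ≈ -0.5112

-0.5112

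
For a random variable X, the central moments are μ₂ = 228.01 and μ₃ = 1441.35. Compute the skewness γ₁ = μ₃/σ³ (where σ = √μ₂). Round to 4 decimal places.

σ = √μ₂ = √228.01 = 15.10000
σ³ = μ₂^(3/2) = 3442.95100
γ₁ = μ₃/σ³ = 1441.35 / 3442.95100 ≈ 0.4186

0.4186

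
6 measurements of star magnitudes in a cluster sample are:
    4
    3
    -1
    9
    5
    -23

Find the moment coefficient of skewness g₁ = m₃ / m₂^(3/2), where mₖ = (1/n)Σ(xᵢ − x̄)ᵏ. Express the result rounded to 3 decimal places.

-1.480

x̄ = (4 + 3 - 1 + 9 + 5 - 23) / 6 = -0.5000
deviations (xᵢ − x̄): 4.5000, 3.5000, -0.5000, 9.5000, 5.5000, -22.5000
Σ(xᵢ − x̄)² = 659.5000 ⇒ m₂ = 659.5000/6 = 109.91667
Σ(xᵢ − x̄)³ = -10233.0000 ⇒ m₃ = -10233.0000/6 = -1705.50000
m₂^(3/2) = 109.91667^(1.5) = 1152.37897
g₁ = m₃ / m₂^(3/2) = -1705.50000 / 1152.37897 ≈ -1.480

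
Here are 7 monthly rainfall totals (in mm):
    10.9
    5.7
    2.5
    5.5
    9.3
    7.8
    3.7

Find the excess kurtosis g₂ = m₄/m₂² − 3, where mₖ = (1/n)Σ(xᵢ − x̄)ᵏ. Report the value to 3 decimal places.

-1.202

x̄ = 6.4857
Σ(xᵢ − x̄)² = 54.3686 ⇒ m₂ = 7.76694
Σ(xᵢ − x̄)⁴ = 759.3227 ⇒ m₄ = 108.47468
m₂² = 60.32534
g₂ = m₄/m₂² − 3 = 1.79816 − 3 ≈ -1.202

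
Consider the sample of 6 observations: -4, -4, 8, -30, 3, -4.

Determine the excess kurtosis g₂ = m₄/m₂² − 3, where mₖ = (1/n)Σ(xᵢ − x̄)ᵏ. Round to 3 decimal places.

0.359

x̄ = -5.1667
Σ(xᵢ − x̄)² = 860.8333 ⇒ m₂ = 143.47222
Σ(xᵢ − x̄)⁴ = 414819.8194 ⇒ m₄ = 69136.63657
m₂² = 20584.27855
g₂ = m₄/m₂² − 3 = 3.35871 − 3 ≈ 0.359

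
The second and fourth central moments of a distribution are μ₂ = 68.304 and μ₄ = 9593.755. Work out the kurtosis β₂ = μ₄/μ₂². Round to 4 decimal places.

2.0563

μ₂² = 68.304² = 4665.43642
μ₄/μ₂² = 9593.755 / 4665.43642 = 2.05635
β₂ ≈ 2.0563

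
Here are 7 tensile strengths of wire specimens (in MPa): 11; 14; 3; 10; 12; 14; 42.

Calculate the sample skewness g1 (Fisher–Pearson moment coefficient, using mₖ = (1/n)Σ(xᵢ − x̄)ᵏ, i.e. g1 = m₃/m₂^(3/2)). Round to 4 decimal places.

1.6312

x̄ = (11 + 14 + 3 + 10 + 12 + 14 + 42) / 7 = 15.1429
deviations (xᵢ − x̄): -4.1429, -1.1429, -12.1429, -5.1429, -3.1429, -1.1429, 26.8571
Σ(xᵢ − x̄)² = 924.8571 ⇒ m₂ = 924.8571/7 = 132.12245
Σ(xᵢ − x̄)³ = 17340.6122 ⇒ m₃ = 17340.6122/7 = 2477.23032
m₂^(3/2) = 132.12245^(1.5) = 1518.67528
g1 = m₃ / m₂^(3/2) = 2477.23032 / 1518.67528 ≈ 1.6312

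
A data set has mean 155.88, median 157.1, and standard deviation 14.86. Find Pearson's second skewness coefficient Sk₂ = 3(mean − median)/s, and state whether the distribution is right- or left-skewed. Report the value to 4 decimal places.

Sk₂ = 3(155.88 − 157.1) / 14.86 = 3 × -1.2200 / 14.86
    = -3.6600 / 14.86 ≈ -0.2463
Sk₂ < 0 ⇒ mean < median ⇒ left-skewed (negative skew).

-0.2463, left-skewed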